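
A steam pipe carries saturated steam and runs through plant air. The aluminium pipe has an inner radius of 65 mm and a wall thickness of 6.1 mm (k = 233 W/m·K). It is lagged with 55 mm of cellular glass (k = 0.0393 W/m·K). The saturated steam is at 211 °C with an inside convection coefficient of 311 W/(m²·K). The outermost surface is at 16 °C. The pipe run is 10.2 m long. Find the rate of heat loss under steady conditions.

For a radial system each layer contributes R = ln(r_out/r_in)/(2πkL); films add R = 1/(hA).
R_inner film = 1/(h_i·2πr₁L) = 1/(311×2π×0.065×10.2) = 7.719×10^-4 K/W
R_aluminium pipe wall = ln(71.1/65)/(2π×233×10.2) = 6.007×10^-6 K/W
R_cellular glass = ln(126.1/71.1)/(2π×0.0393×10.2) = 0.2275 K/W
R_total = 0.2283 K/W
Q = ΔT/R_total = 195/0.2283

Q ≈ 854 W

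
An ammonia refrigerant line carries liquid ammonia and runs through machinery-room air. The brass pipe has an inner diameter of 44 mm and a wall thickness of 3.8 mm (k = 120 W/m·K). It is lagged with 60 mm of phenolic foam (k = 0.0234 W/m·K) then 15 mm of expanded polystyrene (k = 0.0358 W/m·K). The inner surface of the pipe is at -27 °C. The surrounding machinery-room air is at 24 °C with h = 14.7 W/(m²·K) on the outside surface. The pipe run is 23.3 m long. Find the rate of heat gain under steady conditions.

Q ≈ 132 W

Treating each annulus and film as a series resistance:
R_brass pipe wall = ln(25.8/22)/(2π×120×23.3) = 9.07×10^-6 K/W
R_phenolic foam = ln(85.8/25.8)/(2π×0.0234×23.3) = 0.3508 K/W
R_expanded polystyrene = ln(100.8/85.8)/(2π×0.0358×23.3) = 0.03074 K/W
R_outer film = 1/(h_o·2πr_oL) = 1/(14.7×2π×0.1008×23.3) = 0.00461 K/W
R_total = 0.3861 K/W
Q = ΔT/R_total = 51/0.3861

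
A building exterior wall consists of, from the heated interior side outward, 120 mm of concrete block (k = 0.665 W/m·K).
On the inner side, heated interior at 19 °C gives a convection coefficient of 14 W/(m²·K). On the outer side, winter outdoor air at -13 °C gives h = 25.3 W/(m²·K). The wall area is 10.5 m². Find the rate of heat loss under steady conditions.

Thermal resistances in series:
R_inner film = 1/(h_i·A) = 1/(14×10.5) = 0.006803 K/W
R_concrete block = L/(kA) = 0.12/(0.665×10.5) = 0.01719 K/W
R_outer film = 1/(h_o·A) = 1/(25.3×10.5) = 0.003764 K/W
R_total = 0.02775 K/W
Q = ΔT / R_total = 32 / 0.02775

Q ≈ 1150 W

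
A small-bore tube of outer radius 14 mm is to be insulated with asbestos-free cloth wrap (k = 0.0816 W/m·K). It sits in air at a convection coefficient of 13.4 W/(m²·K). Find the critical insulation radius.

For a cylinder r_cr = k/h = 0.0816/13.4
r_cr = 6.09 mm; since the bare radius (14 mm) is above r_cr, any added insulation will reduce heat loss.

r_cr ≈ 6.09 mm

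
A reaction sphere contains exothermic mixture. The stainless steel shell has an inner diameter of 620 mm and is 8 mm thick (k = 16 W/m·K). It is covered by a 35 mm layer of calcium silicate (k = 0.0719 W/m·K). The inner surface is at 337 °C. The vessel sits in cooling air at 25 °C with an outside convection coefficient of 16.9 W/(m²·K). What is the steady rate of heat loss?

For a spherical shell R = (1/r₁ − 1/r₂)/(4πk); film R = 1/(h·4πr²). In series:
R_stainless steel shell = (1/0.31 − 1/0.318)/(4π×16) = 4.036×10^-4 K/W
R_calcium silicate = (1/0.318 − 1/0.353)/(4π×0.0719) = 0.3451 K/W
R_outer film = 1/(h·4πr_o²) = 1/(16.9×4π×0.353²) = 0.03779 K/W
R_total = 0.3833 K/W
Q = ΔT/R_total = 312/0.3833

Q ≈ 814 W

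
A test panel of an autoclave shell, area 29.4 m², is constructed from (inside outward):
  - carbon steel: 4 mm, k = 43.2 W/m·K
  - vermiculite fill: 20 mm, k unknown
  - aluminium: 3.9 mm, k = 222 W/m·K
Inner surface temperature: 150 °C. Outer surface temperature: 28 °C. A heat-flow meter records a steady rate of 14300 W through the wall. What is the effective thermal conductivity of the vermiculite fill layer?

k ≈ 0.0798 W/(m·K)

Series thermal resistances:
R_carbon steel = L/(kA) = 0.004/(43.2×29.4) = 3.149×10^-6 K/W
R_aluminium = L/(kA) = 0.0039/(222×29.4) = 5.975×10^-7 K/W
Sum of known resistances R_other = 3.747×10^-6 K/W
Total R = ΔT/Q = 122/14300 = 0.008531 K/W
R_vermiculite fill = R_total − R_other = 0.008528 K/W
k = L/(R·A) = 0.02/(0.008528×29.4)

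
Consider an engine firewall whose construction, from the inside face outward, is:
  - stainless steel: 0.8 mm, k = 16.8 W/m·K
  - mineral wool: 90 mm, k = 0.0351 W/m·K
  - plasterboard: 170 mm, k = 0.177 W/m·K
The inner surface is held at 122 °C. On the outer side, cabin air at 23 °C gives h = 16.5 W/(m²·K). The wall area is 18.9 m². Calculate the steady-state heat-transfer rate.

Q ≈ 522 W

Thermal resistances in series:
R_stainless steel = L/(kA) = 0.0008/(16.8×18.9) = 2.52×10^-6 K/W
R_mineral wool = L/(kA) = 0.09/(0.0351×18.9) = 0.1357 K/W
R_plasterboard = L/(kA) = 0.17/(0.177×18.9) = 0.05082 K/W
R_outer film = 1/(h_o·A) = 1/(16.5×18.9) = 0.003207 K/W
R_total = 0.1897 K/W
Q = ΔT / R_total = 99 / 0.1897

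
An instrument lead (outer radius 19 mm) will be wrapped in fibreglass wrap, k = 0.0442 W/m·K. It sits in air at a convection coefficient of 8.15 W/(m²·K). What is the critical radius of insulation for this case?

For a cylinder r_cr = k/h = 0.0442/8.15
r_cr = 5.42 mm; since the bare radius (19 mm) is above r_cr, any added insulation will reduce heat loss.

r_cr ≈ 5.42 mm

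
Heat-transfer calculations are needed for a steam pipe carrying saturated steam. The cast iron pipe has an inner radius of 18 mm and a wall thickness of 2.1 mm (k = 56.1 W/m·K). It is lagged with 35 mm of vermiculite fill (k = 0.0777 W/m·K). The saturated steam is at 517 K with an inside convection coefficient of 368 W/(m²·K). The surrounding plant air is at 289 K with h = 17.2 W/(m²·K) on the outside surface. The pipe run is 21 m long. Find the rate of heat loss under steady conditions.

Cylindrical conduction, so R = ln(r₂/r₁)/(2πkL) per layer, in series:
R_inner film = 1/(h_i·2πr₁L) = 1/(368×2π×0.018×21) = 0.001144 K/W
R_cast iron pipe wall = ln(20.1/18)/(2π×56.1×21) = 1.491×10^-5 K/W
R_vermiculite fill = ln(55.1/20.1)/(2π×0.0777×21) = 0.09836 K/W
R_outer film = 1/(h_o·2πr_oL) = 1/(17.2×2π×0.0551×21) = 0.007997 K/W
R_total = 0.1075 K/W
Q = ΔT/R_total = 228/0.1075

Q ≈ 2120 W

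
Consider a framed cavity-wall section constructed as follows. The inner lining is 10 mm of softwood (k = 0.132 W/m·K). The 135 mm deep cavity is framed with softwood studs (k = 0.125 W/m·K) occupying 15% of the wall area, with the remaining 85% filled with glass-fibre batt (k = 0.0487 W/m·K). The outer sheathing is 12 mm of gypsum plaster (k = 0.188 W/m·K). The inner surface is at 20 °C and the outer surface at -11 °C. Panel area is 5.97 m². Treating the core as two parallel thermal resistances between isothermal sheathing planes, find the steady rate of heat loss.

Q ≈ 77.6 W

Sheathing layers in series; stud and cavity paths in parallel between them.
R_inner = 0.01/(0.132×5.97) = 0.01269 K/W
R_stud  = 0.135/(0.125×0.15×5.97) = 1.206 K/W
R_cav   = 0.135/(0.0487×0.85×5.97) = 0.5463 K/W
1/R_core = 1/R_stud + 1/R_cav → R_core = 0.376 K/W
R_outer = 0.012/(0.188×5.97) = 0.01069 K/W
R_total = 0.3994 K/W
Q = ΔT/R_total = 31/0.3994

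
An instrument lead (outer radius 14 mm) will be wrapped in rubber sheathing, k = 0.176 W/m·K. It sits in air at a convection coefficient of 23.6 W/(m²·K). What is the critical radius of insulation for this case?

r_cr ≈ 7.46 mm

For a cylinder r_cr = k/h = 0.176/23.6
r_cr = 7.46 mm; since the bare radius (14 mm) is above r_cr, any added insulation will reduce heat loss.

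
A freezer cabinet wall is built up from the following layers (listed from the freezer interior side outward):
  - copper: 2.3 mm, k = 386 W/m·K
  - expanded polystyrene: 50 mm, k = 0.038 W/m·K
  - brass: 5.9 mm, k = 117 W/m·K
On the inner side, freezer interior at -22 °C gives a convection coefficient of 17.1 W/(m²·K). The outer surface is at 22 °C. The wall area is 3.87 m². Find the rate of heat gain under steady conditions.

Using the resistance-network approach (series):
R_inner film = 1/(h_i·A) = 1/(17.1×3.87) = 0.01511 K/W
R_copper = L/(kA) = 0.0023/(386×3.87) = 1.54×10^-6 K/W
R_expanded polystyrene = L/(kA) = 0.05/(0.038×3.87) = 0.34 K/W
R_brass = L/(kA) = 0.0059/(117×3.87) = 1.303×10^-5 K/W
R_total = 0.3551 K/W
Q = ΔT / R_total = 44 / 0.3551

Q ≈ 124 W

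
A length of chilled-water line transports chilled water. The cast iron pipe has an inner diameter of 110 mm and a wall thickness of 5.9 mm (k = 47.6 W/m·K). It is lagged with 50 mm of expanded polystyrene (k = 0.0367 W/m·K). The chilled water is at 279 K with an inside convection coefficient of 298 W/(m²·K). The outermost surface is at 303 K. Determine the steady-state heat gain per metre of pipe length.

For a radial system each layer contributes R = ln(r_out/r_in)/(2πkL); films add R = 1/(hA).
R_inner film = 1/(h_i·2πr₁L) = 1/(298×2π×0.055×1) = 0.00971 K/W
R_cast iron pipe wall = ln(60.9/55)/(2π×47.6×1) = 3.407×10^-4 K/W
R_expanded polystyrene = ln(110.9/60.9)/(2π×0.0367×1) = 2.599 K/W
R_total = 2.609 K/W
Q = ΔT/R_total = 24/2.609

q′ ≈ 9.2 W/m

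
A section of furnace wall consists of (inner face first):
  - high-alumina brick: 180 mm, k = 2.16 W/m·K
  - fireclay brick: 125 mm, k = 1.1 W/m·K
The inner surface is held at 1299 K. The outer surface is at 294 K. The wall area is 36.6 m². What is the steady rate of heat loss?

Series thermal resistances:
R_high-alumina brick = L/(kA) = 0.18/(2.16×36.6) = 0.002277 K/W
R_fireclay brick = L/(kA) = 0.125/(1.1×36.6) = 0.003105 K/W
R_total = 0.005382 K/W
Q = ΔT / R_total = 1005 / 0.005382

Q ≈ 187000 W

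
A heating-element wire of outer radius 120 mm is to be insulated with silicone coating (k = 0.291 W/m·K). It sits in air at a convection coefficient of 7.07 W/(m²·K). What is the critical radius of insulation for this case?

r_cr ≈ 41.2 mm

For a cylinder r_cr = k/h = 0.291/7.07
r_cr = 41.2 mm; since the bare radius (120 mm) is above r_cr, any added insulation will reduce heat loss.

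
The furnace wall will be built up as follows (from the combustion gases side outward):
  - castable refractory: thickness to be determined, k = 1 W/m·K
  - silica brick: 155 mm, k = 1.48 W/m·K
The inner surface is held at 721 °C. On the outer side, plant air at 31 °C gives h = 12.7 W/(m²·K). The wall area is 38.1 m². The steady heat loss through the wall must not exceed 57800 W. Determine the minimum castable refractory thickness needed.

L ≈ 271 mm

Thermal resistances in series:
R_silica brick = L/(kA) = 0.155/(1.48×38.1) = 0.002749 K/W
R_outer film = 1/(h_o·A) = 1/(12.7×38.1) = 0.002067 K/W
Sum of the known resistances R_other = 0.004815 K/W
Required total resistance R_tot = ΔT/Q_allow = 690/57800 = 0.01194 K/W
R_castable refractory = R_tot − R_other = 0.007122 K/W
L = R·k·A = 0.007122×1×38.1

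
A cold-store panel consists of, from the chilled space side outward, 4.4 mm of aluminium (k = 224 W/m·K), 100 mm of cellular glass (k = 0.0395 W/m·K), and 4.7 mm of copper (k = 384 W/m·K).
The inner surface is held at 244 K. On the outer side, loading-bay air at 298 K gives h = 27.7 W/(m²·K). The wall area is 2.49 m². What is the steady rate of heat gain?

Using the resistance-network approach (series):
R_aluminium = L/(kA) = 0.0044/(224×2.49) = 7.889×10^-6 K/W
R_cellular glass = L/(kA) = 0.1/(0.0395×2.49) = 1.017 K/W
R_copper = L/(kA) = 0.0047/(384×2.49) = 4.915×10^-6 K/W
R_outer film = 1/(h_o·A) = 1/(27.7×2.49) = 0.0145 K/W
R_total = 1.031 K/W
Q = ΔT / R_total = 54 / 1.031

Q ≈ 52.4 W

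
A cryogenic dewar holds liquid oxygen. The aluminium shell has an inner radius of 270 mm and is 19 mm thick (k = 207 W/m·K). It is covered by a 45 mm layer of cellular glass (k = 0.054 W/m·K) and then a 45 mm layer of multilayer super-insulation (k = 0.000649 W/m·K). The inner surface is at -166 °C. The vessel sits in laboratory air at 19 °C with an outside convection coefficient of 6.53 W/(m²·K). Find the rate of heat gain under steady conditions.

For a spherical shell R = (1/r₁ − 1/r₂)/(4πk); film R = 1/(h·4πr²). In series:
R_aluminium shell = (1/0.27 − 1/0.289)/(4π×207) = 9.361×10^-5 K/W
R_cellular glass = (1/0.289 − 1/0.334)/(4π×0.054) = 0.687 K/W
R_multilayer super-insulation = (1/0.334 − 1/0.379)/(4π×0.000649) = 43.59 K/W
R_outer film = 1/(h·4πr_o²) = 1/(6.53×4π×0.379²) = 0.08484 K/W
R_total = 44.36 K/W
Q = ΔT/R_total = 185/44.36

Q ≈ 4.17 W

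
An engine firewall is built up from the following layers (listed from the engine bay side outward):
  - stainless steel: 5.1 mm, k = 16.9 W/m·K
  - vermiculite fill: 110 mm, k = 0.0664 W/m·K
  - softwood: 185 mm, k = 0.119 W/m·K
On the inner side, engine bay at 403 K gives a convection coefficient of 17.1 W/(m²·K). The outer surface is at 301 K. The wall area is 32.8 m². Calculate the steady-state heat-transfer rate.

Q ≈ 1020 W

Using the resistance-network approach (series):
R_inner film = 1/(h_i·A) = 1/(17.1×32.8) = 0.001783 K/W
R_stainless steel = L/(kA) = 0.0051/(16.9×32.8) = 9.2×10^-6 K/W
R_vermiculite fill = L/(kA) = 0.11/(0.0664×32.8) = 0.05051 K/W
R_softwood = L/(kA) = 0.185/(0.119×32.8) = 0.0474 K/W
R_total = 0.0997 K/W
Q = ΔT / R_total = 102 / 0.0997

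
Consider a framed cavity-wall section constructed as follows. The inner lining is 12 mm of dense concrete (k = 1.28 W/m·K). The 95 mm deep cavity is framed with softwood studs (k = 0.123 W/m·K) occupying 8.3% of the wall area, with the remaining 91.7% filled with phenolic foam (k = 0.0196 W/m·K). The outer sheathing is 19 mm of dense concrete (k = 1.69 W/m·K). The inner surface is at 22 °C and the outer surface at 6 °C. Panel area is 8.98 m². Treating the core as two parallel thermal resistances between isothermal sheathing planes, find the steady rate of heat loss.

Sheathing layers in series; stud and cavity paths in parallel between them.
R_inner = 0.012/(1.28×8.98) = 0.001044 K/W
R_stud  = 0.095/(0.123×0.083×8.98) = 1.036 K/W
R_cav   = 0.095/(0.0196×0.917×8.98) = 0.5886 K/W
1/R_core = 1/R_stud + 1/R_cav → R_core = 0.3754 K/W
R_outer = 0.019/(1.69×8.98) = 0.001252 K/W
R_total = 0.3777 K/W
Q = ΔT/R_total = 16/0.3777

Q ≈ 42.4 W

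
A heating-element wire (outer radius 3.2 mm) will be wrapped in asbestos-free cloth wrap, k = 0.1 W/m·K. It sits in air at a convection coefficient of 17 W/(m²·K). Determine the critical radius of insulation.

r_cr ≈ 5.88 mm

For a cylinder r_cr = k/h = 0.1/17
r_cr = 5.88 mm; since the bare radius (3.2 mm) is below r_cr, adding a thin layer of insulation will *increase* heat loss.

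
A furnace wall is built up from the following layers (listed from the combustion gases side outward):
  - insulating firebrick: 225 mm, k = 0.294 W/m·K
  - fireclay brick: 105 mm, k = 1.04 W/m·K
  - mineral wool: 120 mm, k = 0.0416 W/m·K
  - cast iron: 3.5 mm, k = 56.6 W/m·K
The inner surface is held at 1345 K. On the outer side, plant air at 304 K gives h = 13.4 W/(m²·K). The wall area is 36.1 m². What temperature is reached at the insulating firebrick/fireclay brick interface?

Series thermal resistances:
R_insulating firebrick = L/(kA) = 0.225/(0.294×36.1) = 0.0212 K/W
R_fireclay brick = L/(kA) = 0.105/(1.04×36.1) = 0.002797 K/W
R_mineral wool = L/(kA) = 0.12/(0.0416×36.1) = 0.07991 K/W
R_cast iron = L/(kA) = 0.0035/(56.6×36.1) = 1.713×10^-6 K/W
R_outer film = 1/(h_o·A) = 1/(13.4×36.1) = 0.002067 K/W
R_total = 0.106 K/W;  Q = ΔT/R_total = 1041/0.106 = 9823 W
T_interface = T_inner − Q·ΣR(inner→interface) = 1345 − 9820×0.0212

T ≈ 1140 K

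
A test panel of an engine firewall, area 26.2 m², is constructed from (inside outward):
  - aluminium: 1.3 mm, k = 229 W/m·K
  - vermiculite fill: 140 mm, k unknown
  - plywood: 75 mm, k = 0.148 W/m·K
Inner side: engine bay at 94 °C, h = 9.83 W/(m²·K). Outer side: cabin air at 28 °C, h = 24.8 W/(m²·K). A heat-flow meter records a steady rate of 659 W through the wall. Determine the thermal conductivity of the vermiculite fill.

k ≈ 0.0709 W/(m·K)

Model the wall as resistances in series:
R_inner film = 1/(h_i·A) = 1/(9.83×26.2) = 0.003883 K/W
R_aluminium = L/(kA) = 0.0013/(229×26.2) = 2.167×10^-7 K/W
R_plywood = L/(kA) = 0.075/(0.148×26.2) = 0.01934 K/W
R_outer film = 1/(h_o·A) = 1/(24.8×26.2) = 0.001539 K/W
Sum of known resistances R_other = 0.02476 K/W
Total R = ΔT/Q = 66/659 = 0.1002 K/W
R_vermiculite fill = R_total − R_other = 0.07539 K/W
k = L/(R·A) = 0.14/(0.07539×26.2)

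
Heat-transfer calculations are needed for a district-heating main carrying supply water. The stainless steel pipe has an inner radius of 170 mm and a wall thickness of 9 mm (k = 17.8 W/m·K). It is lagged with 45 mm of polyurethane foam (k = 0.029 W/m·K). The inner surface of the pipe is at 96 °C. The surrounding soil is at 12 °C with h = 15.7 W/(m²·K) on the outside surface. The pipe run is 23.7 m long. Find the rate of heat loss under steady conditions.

Cylindrical conduction, so R = ln(r₂/r₁)/(2πkL) per layer, in series:
R_stainless steel pipe wall = ln(179/170)/(2π×17.8×23.7) = 1.946×10^-5 K/W
R_polyurethane foam = ln(224/179)/(2π×0.029×23.7) = 0.05193 K/W
R_outer film = 1/(h_o·2πr_oL) = 1/(15.7×2π×0.224×23.7) = 0.00191 K/W
R_total = 0.05386 K/W
Q = ΔT/R_total = 84/0.05386

Q ≈ 1560 W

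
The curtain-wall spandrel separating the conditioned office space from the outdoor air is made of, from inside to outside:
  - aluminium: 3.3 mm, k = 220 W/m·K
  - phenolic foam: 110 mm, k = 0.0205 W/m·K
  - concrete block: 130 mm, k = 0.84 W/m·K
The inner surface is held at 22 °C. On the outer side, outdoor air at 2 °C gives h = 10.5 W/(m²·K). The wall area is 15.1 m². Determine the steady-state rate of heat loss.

Treating each layer as a thermal resistance in series:
R_aluminium = L/(kA) = 0.0033/(220×15.1) = 9.934×10^-7 K/W
R_phenolic foam = L/(kA) = 0.11/(0.0205×15.1) = 0.3554 K/W
R_concrete block = L/(kA) = 0.13/(0.84×15.1) = 0.01025 K/W
R_outer film = 1/(h_o·A) = 1/(10.5×15.1) = 0.006307 K/W
R_total = 0.3719 K/W
Q = ΔT / R_total = 20 / 0.3719

Q ≈ 53.8 W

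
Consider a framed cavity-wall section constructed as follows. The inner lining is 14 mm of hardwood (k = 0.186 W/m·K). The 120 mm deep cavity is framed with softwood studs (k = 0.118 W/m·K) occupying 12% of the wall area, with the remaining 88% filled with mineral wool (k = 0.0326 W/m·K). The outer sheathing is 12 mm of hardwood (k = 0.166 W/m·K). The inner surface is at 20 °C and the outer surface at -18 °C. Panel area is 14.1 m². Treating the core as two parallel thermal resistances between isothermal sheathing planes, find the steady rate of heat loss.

Q ≈ 182 W

Sheathing layers in series; stud and cavity paths in parallel between them.
R_inner = 0.014/(0.186×14.1) = 0.005338 K/W
R_stud  = 0.12/(0.118×0.12×14.1) = 0.601 K/W
R_cav   = 0.12/(0.0326×0.88×14.1) = 0.2967 K/W
1/R_core = 1/R_stud + 1/R_cav → R_core = 0.1986 K/W
R_outer = 0.012/(0.166×14.1) = 0.005127 K/W
R_total = 0.2091 K/W
Q = ΔT/R_total = 38/0.2091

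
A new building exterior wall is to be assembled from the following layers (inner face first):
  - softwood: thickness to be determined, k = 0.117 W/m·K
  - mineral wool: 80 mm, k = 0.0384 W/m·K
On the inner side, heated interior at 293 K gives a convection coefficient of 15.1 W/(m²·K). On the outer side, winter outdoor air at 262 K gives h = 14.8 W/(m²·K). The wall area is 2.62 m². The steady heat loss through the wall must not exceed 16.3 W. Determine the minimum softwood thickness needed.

L ≈ 324 mm

Model the wall as resistances in series:
R_inner film = 1/(h_i·A) = 1/(15.1×2.62) = 0.02528 K/W
R_mineral wool = L/(kA) = 0.08/(0.0384×2.62) = 0.7952 K/W
R_outer film = 1/(h_o·A) = 1/(14.8×2.62) = 0.02579 K/W
Sum of the known resistances R_other = 0.8462 K/W
Required total resistance R_tot = ΔT/Q_allow = 31/16.3 = 1.902 K/W
R_softwood = R_tot − R_other = 1.056 K/W
L = R·k·A = 1.056×0.117×2.62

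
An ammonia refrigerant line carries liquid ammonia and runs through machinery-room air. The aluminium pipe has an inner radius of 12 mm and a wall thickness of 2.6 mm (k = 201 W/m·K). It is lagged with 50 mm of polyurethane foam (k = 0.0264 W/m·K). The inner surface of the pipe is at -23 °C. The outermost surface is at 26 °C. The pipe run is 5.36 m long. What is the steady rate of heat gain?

Treating each annulus and film as a series resistance:
R_aluminium pipe wall = ln(14.6/12)/(2π×201×5.36) = 2.897×10^-5 K/W
R_polyurethane foam = ln(64.6/14.6)/(2π×0.0264×5.36) = 1.673 K/W
R_total = 1.673 K/W
Q = ΔT/R_total = 49/1.673

Q ≈ 29.3 W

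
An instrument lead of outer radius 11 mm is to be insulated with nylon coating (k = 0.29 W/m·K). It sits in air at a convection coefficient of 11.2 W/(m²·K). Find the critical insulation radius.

r_cr ≈ 25.9 mm

For a cylinder r_cr = k/h = 0.29/11.2
r_cr = 25.9 mm; since the bare radius (11 mm) is below r_cr, adding a thin layer of insulation will *increase* heat loss.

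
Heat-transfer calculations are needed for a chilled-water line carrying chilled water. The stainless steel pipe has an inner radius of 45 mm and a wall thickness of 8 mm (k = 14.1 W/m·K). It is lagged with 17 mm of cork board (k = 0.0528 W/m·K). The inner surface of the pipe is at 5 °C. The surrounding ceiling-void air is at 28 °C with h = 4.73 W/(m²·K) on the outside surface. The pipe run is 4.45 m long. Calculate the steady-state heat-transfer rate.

Q ≈ 77.5 W

Radial resistances (cylindrical: R_cond = ln(r_o/r_i)/(2πkL), R_conv = 1/(h·2πrL)):
R_stainless steel pipe wall = ln(53/45)/(2π×14.1×4.45) = 4.151×10^-4 K/W
R_cork board = ln(70/53)/(2π×0.0528×4.45) = 0.1884 K/W
R_outer film = 1/(h_o·2πr_oL) = 1/(4.73×2π×0.07×4.45) = 0.108 K/W
R_total = 0.2969 K/W
Q = ΔT/R_total = 23/0.2969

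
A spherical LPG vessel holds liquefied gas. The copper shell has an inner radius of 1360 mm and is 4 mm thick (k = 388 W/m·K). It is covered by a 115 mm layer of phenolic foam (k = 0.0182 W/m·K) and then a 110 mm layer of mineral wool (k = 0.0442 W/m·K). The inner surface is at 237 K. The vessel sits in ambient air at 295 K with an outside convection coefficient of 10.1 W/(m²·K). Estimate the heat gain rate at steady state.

Q ≈ 172 W

For a spherical shell R = (1/r₁ − 1/r₂)/(4πk); film R = 1/(h·4πr²). In series:
R_copper shell = (1/1.36 − 1/1.364)/(4π×388) = 4.422×10^-7 K/W
R_phenolic foam = (1/1.364 − 1/1.479)/(4π×0.0182) = 0.2492 K/W
R_mineral wool = (1/1.479 − 1/1.589)/(4π×0.0442) = 0.08427 K/W
R_outer film = 1/(h·4πr_o²) = 1/(10.1×4π×1.589²) = 0.00312 K/W
R_total = 0.3366 K/W
Q = ΔT/R_total = 58/0.3366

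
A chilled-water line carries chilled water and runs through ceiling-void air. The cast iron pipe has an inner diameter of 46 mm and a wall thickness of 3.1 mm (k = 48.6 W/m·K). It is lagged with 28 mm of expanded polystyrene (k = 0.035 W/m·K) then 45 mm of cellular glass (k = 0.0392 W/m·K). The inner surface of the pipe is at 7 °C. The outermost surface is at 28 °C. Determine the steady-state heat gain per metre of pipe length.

q′ ≈ 3.64 W/m

For a radial system each layer contributes R = ln(r_out/r_in)/(2πkL); films add R = 1/(hA).
R_cast iron pipe wall = ln(26.1/23)/(2π×48.6×1) = 4.141×10^-4 K/W
R_expanded polystyrene = ln(54.1/26.1)/(2π×0.035×1) = 3.315 K/W
R_cellular glass = ln(99.1/54.1)/(2π×0.0392×1) = 2.458 K/W
R_total = 5.772 K/W
Q = ΔT/R_total = 21/5.772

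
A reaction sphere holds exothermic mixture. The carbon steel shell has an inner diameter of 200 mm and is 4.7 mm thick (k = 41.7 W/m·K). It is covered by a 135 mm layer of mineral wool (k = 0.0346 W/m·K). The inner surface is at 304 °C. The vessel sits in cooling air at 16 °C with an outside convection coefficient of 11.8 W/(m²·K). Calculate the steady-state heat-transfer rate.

Each spherical layer contributes R = (1/r_i − 1/r_o)/(4πk):
R_carbon steel shell = (1/0.1 − 1/0.1047)/(4π×41.7) = 8.567×10^-4 K/W
R_mineral wool = (1/0.1047 − 1/0.2397)/(4π×0.0346) = 12.37 K/W
R_outer film = 1/(h·4πr_o²) = 1/(11.8×4π×0.2397²) = 0.1174 K/W
R_total = 12.49 K/W
Q = ΔT/R_total = 288/12.49

Q ≈ 23.1 W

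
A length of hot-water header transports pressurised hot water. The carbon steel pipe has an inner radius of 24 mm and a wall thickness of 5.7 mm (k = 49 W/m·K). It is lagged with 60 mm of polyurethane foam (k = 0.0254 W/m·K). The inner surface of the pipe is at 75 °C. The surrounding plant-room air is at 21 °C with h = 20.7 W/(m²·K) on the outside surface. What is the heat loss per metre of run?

q′ ≈ 7.7 W/m

For a radial system each layer contributes R = ln(r_out/r_in)/(2πkL); films add R = 1/(hA).
R_carbon steel pipe wall = ln(29.7/24)/(2π×49×1) = 6.921×10^-4 K/W
R_polyurethane foam = ln(89.7/29.7)/(2π×0.0254×1) = 6.926 K/W
R_outer film = 1/(h_o·2πr_oL) = 1/(20.7×2π×0.0897×1) = 0.08572 K/W
R_total = 7.012 K/W
Q = ΔT/R_total = 54/7.012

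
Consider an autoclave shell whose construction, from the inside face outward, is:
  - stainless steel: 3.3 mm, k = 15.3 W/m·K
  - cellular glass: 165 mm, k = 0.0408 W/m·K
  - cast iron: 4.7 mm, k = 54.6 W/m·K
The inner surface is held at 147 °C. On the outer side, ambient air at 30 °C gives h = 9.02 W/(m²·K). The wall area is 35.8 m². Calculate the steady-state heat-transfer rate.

Q ≈ 1010 W

Thermal resistances in series:
R_stainless steel = L/(kA) = 0.0033/(15.3×35.8) = 6.025×10^-6 K/W
R_cellular glass = L/(kA) = 0.165/(0.0408×35.8) = 0.113 K/W
R_cast iron = L/(kA) = 0.0047/(54.6×35.8) = 2.404×10^-6 K/W
R_outer film = 1/(h_o·A) = 1/(9.02×35.8) = 0.003097 K/W
R_total = 0.1161 K/W
Q = ΔT / R_total = 117 / 0.1161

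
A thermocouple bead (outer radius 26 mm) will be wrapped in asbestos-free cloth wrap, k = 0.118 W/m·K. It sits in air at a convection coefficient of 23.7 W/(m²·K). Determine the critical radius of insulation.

For a sphere r_cr = 2k/h = 2×0.118/23.7
r_cr = 9.96 mm; since the bare radius (26 mm) is above r_cr, any added insulation will reduce heat loss.

r_cr ≈ 9.96 mm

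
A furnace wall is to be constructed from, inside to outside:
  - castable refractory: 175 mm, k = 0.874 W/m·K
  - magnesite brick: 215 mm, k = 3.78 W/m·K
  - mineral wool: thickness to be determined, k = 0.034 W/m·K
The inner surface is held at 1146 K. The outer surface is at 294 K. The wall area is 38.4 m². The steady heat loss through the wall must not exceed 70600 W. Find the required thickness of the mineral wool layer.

Thermal resistances in series:
R_castable refractory = L/(kA) = 0.175/(0.874×38.4) = 0.005214 K/W
R_magnesite brick = L/(kA) = 0.215/(3.78×38.4) = 0.001481 K/W
Sum of the known resistances R_other = 0.006695 K/W
Required total resistance R_tot = ΔT/Q_allow = 852/70600 = 0.01207 K/W
R_mineral wool = R_tot − R_other = 0.005372 K/W
L = R·k·A = 0.005372×0.034×38.4

L ≈ 7.01 mm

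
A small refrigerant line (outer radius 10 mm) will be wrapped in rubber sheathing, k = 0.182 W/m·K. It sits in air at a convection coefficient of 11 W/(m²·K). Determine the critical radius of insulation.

r_cr ≈ 16.5 mm

For a cylinder r_cr = k/h = 0.182/11
r_cr = 16.5 mm; since the bare radius (10 mm) is below r_cr, adding a thin layer of insulation will *increase* heat loss.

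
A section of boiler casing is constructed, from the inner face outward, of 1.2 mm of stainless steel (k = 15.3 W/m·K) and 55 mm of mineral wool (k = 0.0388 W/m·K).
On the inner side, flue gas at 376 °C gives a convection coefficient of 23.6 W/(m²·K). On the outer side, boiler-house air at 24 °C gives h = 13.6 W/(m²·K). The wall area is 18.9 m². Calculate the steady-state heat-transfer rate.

Treating each layer as a thermal resistance in series:
R_inner film = 1/(h_i·A) = 1/(23.6×18.9) = 0.002242 K/W
R_stainless steel = L/(kA) = 0.0012/(15.3×18.9) = 4.15×10^-6 K/W
R_mineral wool = L/(kA) = 0.055/(0.0388×18.9) = 0.075 K/W
R_outer film = 1/(h_o·A) = 1/(13.6×18.9) = 0.00389 K/W
R_total = 0.08114 K/W
Q = ΔT / R_total = 352 / 0.08114

Q ≈ 4340 W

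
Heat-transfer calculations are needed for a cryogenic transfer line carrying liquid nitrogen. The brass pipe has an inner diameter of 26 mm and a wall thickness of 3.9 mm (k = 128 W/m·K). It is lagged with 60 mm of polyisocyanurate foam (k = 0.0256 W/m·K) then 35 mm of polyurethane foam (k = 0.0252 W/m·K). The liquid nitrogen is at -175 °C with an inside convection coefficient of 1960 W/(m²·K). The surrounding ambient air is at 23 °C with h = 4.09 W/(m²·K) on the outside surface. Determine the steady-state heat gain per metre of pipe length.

q′ ≈ 16.3 W/m

Per-layer cylindrical resistances, series-summed:
R_inner film = 1/(h_i·2πr₁L) = 1/(1960×2π×0.013×1) = 0.006246 K/W
R_brass pipe wall = ln(16.9/13)/(2π×128×1) = 3.262×10^-4 K/W
R_polyisocyanurate foam = ln(76.9/16.9)/(2π×0.0256×1) = 9.42 K/W
R_polyurethane foam = ln(111.9/76.9)/(2π×0.0252×1) = 2.369 K/W
R_outer film = 1/(h_o·2πr_oL) = 1/(4.09×2π×0.1119×1) = 0.3477 K/W
R_total = 12.14 K/W
Q = ΔT/R_total = 198/12.14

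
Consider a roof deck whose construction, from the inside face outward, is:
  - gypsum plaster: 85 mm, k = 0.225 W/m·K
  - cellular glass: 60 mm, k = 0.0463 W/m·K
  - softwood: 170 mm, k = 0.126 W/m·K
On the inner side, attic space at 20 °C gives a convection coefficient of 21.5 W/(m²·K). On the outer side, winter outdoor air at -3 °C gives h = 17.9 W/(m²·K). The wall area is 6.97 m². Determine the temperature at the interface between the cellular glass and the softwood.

Series thermal resistances:
R_inner film = 1/(h_i·A) = 1/(21.5×6.97) = 0.006673 K/W
R_gypsum plaster = L/(kA) = 0.085/(0.225×6.97) = 0.0542 K/W
R_cellular glass = L/(kA) = 0.06/(0.0463×6.97) = 0.1859 K/W
R_softwood = L/(kA) = 0.17/(0.126×6.97) = 0.1936 K/W
R_outer film = 1/(h_o·A) = 1/(17.9×6.97) = 0.008015 K/W
R_total = 0.4484 K/W;  Q = ΔT/R_total = 23/0.4484 = 51.29 W
T_interface = T_inner − Q·ΣR(inner→interface) = 20 − 51.3×0.2468

T ≈ 7.34 °C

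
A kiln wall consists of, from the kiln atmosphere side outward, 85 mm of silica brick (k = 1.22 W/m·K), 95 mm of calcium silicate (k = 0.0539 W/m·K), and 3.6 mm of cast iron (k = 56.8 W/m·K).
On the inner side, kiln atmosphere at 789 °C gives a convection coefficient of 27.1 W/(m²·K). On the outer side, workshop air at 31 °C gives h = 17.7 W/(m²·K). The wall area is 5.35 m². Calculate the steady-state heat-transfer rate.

Using the resistance-network approach (series):
R_inner film = 1/(h_i·A) = 1/(27.1×5.35) = 0.006897 K/W
R_silica brick = L/(kA) = 0.085/(1.22×5.35) = 0.01302 K/W
R_calcium silicate = L/(kA) = 0.095/(0.0539×5.35) = 0.3294 K/W
R_cast iron = L/(kA) = 0.0036/(56.8×5.35) = 1.185×10^-5 K/W
R_outer film = 1/(h_o·A) = 1/(17.7×5.35) = 0.01056 K/W
R_total = 0.3599 K/W
Q = ΔT / R_total = 758 / 0.3599

Q ≈ 2110 W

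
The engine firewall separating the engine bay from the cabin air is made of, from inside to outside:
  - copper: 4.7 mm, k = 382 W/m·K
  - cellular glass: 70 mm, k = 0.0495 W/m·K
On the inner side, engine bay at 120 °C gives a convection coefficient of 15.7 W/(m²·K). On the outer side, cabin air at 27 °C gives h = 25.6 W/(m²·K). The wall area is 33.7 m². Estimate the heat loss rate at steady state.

Q ≈ 2070 W

Model the wall as resistances in series:
R_inner film = 1/(h_i·A) = 1/(15.7×33.7) = 0.00189 K/W
R_copper = L/(kA) = 0.0047/(382×33.7) = 3.651×10^-7 K/W
R_cellular glass = L/(kA) = 0.07/(0.0495×33.7) = 0.04196 K/W
R_outer film = 1/(h_o·A) = 1/(25.6×33.7) = 0.001159 K/W
R_total = 0.04501 K/W
Q = ΔT / R_total = 93 / 0.04501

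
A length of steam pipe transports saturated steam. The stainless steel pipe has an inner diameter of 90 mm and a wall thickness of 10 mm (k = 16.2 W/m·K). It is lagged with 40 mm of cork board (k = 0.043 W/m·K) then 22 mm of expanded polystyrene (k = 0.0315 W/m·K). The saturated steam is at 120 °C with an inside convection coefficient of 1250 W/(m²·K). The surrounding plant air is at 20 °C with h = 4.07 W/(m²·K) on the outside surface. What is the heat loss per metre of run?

For a radial system each layer contributes R = ln(r_out/r_in)/(2πkL); films add R = 1/(hA).
R_inner film = 1/(h_i·2πr₁L) = 1/(1250×2π×0.045×1) = 0.002829 K/W
R_stainless steel pipe wall = ln(55/45)/(2π×16.2×1) = 0.001971 K/W
R_cork board = ln(95/55)/(2π×0.043×1) = 2.023 K/W
R_expanded polystyrene = ln(117/95)/(2π×0.0315×1) = 1.052 K/W
R_outer film = 1/(h_o·2πr_oL) = 1/(4.07×2π×0.117×1) = 0.3342 K/W
R_total = 3.414 K/W
Q = ΔT/R_total = 100/3.414

q′ ≈ 29.3 W/m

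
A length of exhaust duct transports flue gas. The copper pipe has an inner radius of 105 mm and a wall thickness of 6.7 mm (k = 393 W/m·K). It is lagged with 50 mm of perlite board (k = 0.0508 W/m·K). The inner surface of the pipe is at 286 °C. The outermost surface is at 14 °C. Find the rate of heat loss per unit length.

q′ ≈ 235 W/m

For a radial system each layer contributes R = ln(r_out/r_in)/(2πkL); films add R = 1/(hA).
R_copper pipe wall = ln(111.7/105)/(2π×393×1) = 2.505×10^-5 K/W
R_perlite board = ln(161.7/111.7)/(2π×0.0508×1) = 1.159 K/W
R_total = 1.159 K/W
Q = ΔT/R_total = 272/1.159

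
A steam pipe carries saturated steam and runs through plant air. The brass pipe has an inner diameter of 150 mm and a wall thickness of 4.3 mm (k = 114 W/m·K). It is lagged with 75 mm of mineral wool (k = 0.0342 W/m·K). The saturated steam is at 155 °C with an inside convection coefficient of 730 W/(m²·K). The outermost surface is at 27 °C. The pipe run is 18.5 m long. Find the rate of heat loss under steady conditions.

Q ≈ 764 W

Per-layer cylindrical resistances, series-summed:
R_inner film = 1/(h_i·2πr₁L) = 1/(730×2π×0.075×18.5) = 1.571×10^-4 K/W
R_brass pipe wall = ln(79.3/75)/(2π×114×18.5) = 4.207×10^-6 K/W
R_mineral wool = ln(154.3/79.3)/(2π×0.0342×18.5) = 0.1674 K/W
R_total = 0.1676 K/W
Q = ΔT/R_total = 128/0.1676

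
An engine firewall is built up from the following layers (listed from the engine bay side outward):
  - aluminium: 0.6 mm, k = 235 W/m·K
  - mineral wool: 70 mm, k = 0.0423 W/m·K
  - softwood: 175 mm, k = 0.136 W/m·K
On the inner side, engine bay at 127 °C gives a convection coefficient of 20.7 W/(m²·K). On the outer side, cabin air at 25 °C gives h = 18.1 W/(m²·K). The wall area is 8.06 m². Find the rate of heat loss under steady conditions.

Model the wall as resistances in series:
R_inner film = 1/(h_i·A) = 1/(20.7×8.06) = 0.005994 K/W
R_aluminium = L/(kA) = 0.0006/(235×8.06) = 3.168×10^-7 K/W
R_mineral wool = L/(kA) = 0.07/(0.0423×8.06) = 0.2053 K/W
R_softwood = L/(kA) = 0.175/(0.136×8.06) = 0.1596 K/W
R_outer film = 1/(h_o·A) = 1/(18.1×8.06) = 0.006855 K/W
R_total = 0.3778 K/W
Q = ΔT / R_total = 102 / 0.3778

Q ≈ 270 W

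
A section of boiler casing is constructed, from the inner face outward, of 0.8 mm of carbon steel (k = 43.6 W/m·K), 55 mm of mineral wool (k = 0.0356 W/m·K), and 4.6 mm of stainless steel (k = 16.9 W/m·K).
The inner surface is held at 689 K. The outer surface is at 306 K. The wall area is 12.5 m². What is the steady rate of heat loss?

Model the wall as resistances in series:
R_carbon steel = L/(kA) = 0.0008/(43.6×12.5) = 1.468×10^-6 K/W
R_mineral wool = L/(kA) = 0.055/(0.0356×12.5) = 0.1236 K/W
R_stainless steel = L/(kA) = 0.0046/(16.9×12.5) = 2.178×10^-5 K/W
R_total = 0.1236 K/W
Q = ΔT / R_total = 383 / 0.1236

Q ≈ 3100 W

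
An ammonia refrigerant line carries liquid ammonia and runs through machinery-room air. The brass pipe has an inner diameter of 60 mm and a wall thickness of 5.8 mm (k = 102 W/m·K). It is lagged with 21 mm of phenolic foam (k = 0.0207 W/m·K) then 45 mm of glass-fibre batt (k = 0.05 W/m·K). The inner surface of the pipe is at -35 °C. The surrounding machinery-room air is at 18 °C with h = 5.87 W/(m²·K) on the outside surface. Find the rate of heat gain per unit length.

q′ ≈ 9.34 W/m

Treating each annulus and film as a series resistance:
R_brass pipe wall = ln(35.8/30)/(2π×102×1) = 2.758×10^-4 K/W
R_phenolic foam = ln(56.8/35.8)/(2π×0.0207×1) = 3.549 K/W
R_glass-fibre batt = ln(101.8/56.8)/(2π×0.05×1) = 1.857 K/W
R_outer film = 1/(h_o·2πr_oL) = 1/(5.87×2π×0.1018×1) = 0.2663 K/W
R_total = 5.673 K/W
Q = ΔT/R_total = 53/5.673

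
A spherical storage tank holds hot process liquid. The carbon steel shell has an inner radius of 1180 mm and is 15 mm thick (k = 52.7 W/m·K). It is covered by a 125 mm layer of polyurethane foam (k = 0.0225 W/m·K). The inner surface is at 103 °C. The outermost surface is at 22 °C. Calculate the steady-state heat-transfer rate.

Radial (spherical) resistances in series:
R_carbon steel shell = (1/1.18 − 1/1.195)/(4π×52.7) = 1.606×10^-5 K/W
R_polyurethane foam = (1/1.195 − 1/1.32)/(4π×0.0225) = 0.2803 K/W
R_total = 0.2803 K/W
Q = ΔT/R_total = 81/0.2803

Q ≈ 289 W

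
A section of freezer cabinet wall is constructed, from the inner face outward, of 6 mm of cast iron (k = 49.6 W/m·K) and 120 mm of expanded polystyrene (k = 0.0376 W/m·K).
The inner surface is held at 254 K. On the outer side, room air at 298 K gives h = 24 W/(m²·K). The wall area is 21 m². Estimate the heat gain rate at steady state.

Q ≈ 286 W

Series thermal resistances:
R_cast iron = L/(kA) = 0.006/(49.6×21) = 5.76×10^-6 K/W
R_expanded polystyrene = L/(kA) = 0.12/(0.0376×21) = 0.152 K/W
R_outer film = 1/(h_o·A) = 1/(24×21) = 0.001984 K/W
R_total = 0.154 K/W
Q = ΔT / R_total = 44 / 0.154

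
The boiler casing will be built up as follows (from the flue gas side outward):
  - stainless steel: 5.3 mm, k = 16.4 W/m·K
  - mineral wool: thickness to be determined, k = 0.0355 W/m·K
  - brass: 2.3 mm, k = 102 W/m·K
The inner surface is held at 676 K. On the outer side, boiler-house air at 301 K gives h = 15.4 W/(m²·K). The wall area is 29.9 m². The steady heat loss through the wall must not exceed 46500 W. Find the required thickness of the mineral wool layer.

Series thermal resistances:
R_stainless steel = L/(kA) = 0.0053/(16.4×29.9) = 1.081×10^-5 K/W
R_brass = L/(kA) = 0.0023/(102×29.9) = 7.541×10^-7 K/W
R_outer film = 1/(h_o·A) = 1/(15.4×29.9) = 0.002172 K/W
Sum of the known resistances R_other = 0.002183 K/W
Required total resistance R_tot = ΔT/Q_allow = 375/46500 = 0.008065 K/W
R_mineral wool = R_tot − R_other = 0.005881 K/W
L = R·k·A = 0.005881×0.0355×29.9

L ≈ 6.24 mm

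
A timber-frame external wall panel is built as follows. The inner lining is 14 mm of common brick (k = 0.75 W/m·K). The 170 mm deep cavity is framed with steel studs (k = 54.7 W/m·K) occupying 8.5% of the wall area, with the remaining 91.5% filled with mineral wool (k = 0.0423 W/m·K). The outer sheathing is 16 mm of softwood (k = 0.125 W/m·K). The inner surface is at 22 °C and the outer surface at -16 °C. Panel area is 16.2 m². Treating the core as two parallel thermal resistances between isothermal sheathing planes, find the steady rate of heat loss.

Q ≈ 3370 W

Sheathing layers in series; stud and cavity paths in parallel between them.
R_inner = 0.014/(0.75×16.2) = 0.001152 K/W
R_stud  = 0.17/(54.7×0.085×16.2) = 0.002257 K/W
R_cav   = 0.17/(0.0423×0.915×16.2) = 0.2711 K/W
1/R_core = 1/R_stud + 1/R_cav → R_core = 0.002238 K/W
R_outer = 0.016/(0.125×16.2) = 0.007901 K/W
R_total = 0.01129 K/W
Q = ΔT/R_total = 38/0.01129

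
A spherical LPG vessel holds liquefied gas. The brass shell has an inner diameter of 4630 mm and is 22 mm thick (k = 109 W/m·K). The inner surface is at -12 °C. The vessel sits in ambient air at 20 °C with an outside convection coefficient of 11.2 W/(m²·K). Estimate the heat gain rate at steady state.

Each spherical layer contributes R = (1/r_i − 1/r_o)/(4πk):
R_brass shell = (1/2.315 − 1/2.337)/(4π×109) = 2.969×10^-6 K/W
R_outer film = 1/(h·4πr_o²) = 1/(11.2×4π×2.337²) = 0.001301 K/W
R_total = 0.001304 K/W
Q = ΔT/R_total = 32/0.001304

Q ≈ 24500 W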